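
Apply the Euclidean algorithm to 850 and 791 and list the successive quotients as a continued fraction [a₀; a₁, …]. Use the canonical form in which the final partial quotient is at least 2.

850 ÷ 791 → quotient 1, remainder 59
791 ÷ 59 → quotient 13, remainder 24
59 ÷ 24 → quotient 2, remainder 11
24 ÷ 11 → quotient 2, remainder 2
11 ÷ 2 → quotient 5, remainder 1
2 ÷ 1 → quotient 2, remainder 0

[1; 13, 2, 2, 5, 2]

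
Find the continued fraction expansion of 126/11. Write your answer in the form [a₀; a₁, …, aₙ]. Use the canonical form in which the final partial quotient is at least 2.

Apply division with remainder until the remainder is 0:
126 = 11·11 + 5, so a_0 = 11
11 = 2·5 + 1, so a_1 = 2
5 = 5·1 + 0, so a_2 = 5

[11; 2, 5]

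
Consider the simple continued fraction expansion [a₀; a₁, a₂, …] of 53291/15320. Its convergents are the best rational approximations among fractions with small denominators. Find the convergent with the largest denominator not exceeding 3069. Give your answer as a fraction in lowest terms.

7451/2142

a_0 = 3: 3/1  (≤ bound)
a_1 = 2: 7/2  (≤ bound)
a_2 = 11: 80/23  (≤ bound)
a_3 = 7: 567/163  (≤ bound)
a_4 = 13: 7451/2142  (≤ bound)
a_5 = 3: 22920/6589  (> 3069, stop)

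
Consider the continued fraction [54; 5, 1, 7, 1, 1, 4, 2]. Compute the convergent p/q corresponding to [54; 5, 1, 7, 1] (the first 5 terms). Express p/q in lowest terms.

Build up convergents one term at a time:
a_0 = 54: 54/1
a_1 = 5: 271/5
a_2 = 1: 325/6
a_3 = 7: 2546/47
a_4 = 1: 2871/53

2871/53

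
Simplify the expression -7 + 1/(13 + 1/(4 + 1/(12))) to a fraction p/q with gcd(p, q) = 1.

-4494/649

a_0 = -7: -7/1
a_1 = 13: -90/13
a_2 = 4: -367/53
a_3 = 12: -4494/649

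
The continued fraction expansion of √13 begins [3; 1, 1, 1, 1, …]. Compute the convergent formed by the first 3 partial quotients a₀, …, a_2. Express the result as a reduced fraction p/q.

7/2

Compute successive convergents:
a_0 = 3: 3/1
a_1 = 1: 4/1
a_2 = 1: 7/2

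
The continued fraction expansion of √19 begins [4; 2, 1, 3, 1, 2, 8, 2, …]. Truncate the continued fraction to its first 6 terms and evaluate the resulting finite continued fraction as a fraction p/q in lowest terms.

a_0 = 4: 4/1
a_1 = 2: 9/2
a_2 = 1: 13/3
a_3 = 3: 48/11
a_4 = 1: 61/14
a_5 = 2: 170/39

170/39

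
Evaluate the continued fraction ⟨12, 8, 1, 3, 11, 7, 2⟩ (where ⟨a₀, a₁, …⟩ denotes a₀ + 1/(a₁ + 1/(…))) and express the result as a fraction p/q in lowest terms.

Build up convergents one term at a time:
a_0 = 12: 12/1
a_1 = 8: 97/8
a_2 = 1: 109/9
a_3 = 3: 424/35
a_4 = 11: 4773/394
a_5 = 7: 33835/2793
a_6 = 2: 72443/5980

72443/5980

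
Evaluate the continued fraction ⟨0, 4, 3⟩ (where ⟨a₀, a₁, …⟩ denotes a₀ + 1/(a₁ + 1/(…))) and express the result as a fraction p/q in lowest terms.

3/13

a_0 = 0: 0/1
a_1 = 4: 1/4
a_2 = 3: 3/13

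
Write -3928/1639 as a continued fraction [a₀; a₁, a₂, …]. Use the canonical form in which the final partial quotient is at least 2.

Repeatedly divide and take the remainder:
-3928 ÷ 1639 → quotient -3, remainder 989
1639 ÷ 989 → quotient 1, remainder 650
989 ÷ 650 → quotient 1, remainder 339
650 ÷ 339 → quotient 1, remainder 311
339 ÷ 311 → quotient 1, remainder 28
311 ÷ 28 → quotient 11, remainder 3
28 ÷ 3 → quotient 9, remainder 1
3 ÷ 1 → quotient 3, remainder 0

[-3; 1, 1, 1, 1, 11, 9, 3]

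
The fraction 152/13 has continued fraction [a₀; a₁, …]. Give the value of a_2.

2

⌊152/13⌋ = 11, remainder 9
⌊13/9⌋ = 1, remainder 4
⌊9/4⌋ = 2, remainder 1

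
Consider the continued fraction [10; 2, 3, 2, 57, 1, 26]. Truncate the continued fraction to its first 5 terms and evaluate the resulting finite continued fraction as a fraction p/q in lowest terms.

9592/919

Start with 57.
2 + 1/(57/1) = 2 + 1/57 = 115/57
3 + 1/(115/57) = 3 + 57/115 = 402/115
2 + 1/(402/115) = 2 + 115/402 = 919/402
10 + 1/(919/402) = 10 + 402/919 = 9592/919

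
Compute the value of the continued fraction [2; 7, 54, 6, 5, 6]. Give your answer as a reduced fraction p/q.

Work from the innermost term outward:
Start with 6.
5 + 1/(6/1) = 5 + 1/6 = 31/6
6 + 1/(31/6) = 6 + 6/31 = 192/31
54 + 1/(192/31) = 54 + 31/192 = 10399/192
7 + 1/(10399/192) = 7 + 192/10399 = 72985/10399
2 + 1/(72985/10399) = 2 + 10399/72985 = 156369/72985

156369/72985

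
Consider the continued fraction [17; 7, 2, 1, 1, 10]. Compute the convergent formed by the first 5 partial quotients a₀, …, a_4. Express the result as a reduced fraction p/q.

Work from the innermost term outward:
Start with 1.
1 + 1/(1/1) = 1 + 1/1 = 2/1
2 + 1/(2/1) = 2 + 1/2 = 5/2
7 + 1/(5/2) = 7 + 2/5 = 37/5
17 + 1/(37/5) = 17 + 5/37 = 634/37

634/37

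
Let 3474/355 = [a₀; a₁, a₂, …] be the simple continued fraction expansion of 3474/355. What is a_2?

Repeatedly divide and take the remainder:
⌊3474/355⌋ = 9, remainder 279
⌊355/279⌋ = 1, remainder 76
⌊279/76⌋ = 3, remainder 51

3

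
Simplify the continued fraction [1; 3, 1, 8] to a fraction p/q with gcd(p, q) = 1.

Compute successive convergents:
a_0 = 1: 1/1
a_1 = 3: 4/3
a_2 = 1: 5/4
a_3 = 8: 44/35

44/35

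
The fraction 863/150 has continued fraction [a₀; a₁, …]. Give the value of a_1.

1

863 = 5·150 + 113, so a_0 = 5
150 = 1·113 + 37, so a_1 = 1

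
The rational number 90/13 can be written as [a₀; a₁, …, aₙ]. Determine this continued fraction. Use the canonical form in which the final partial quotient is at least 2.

Repeatedly divide and take the remainder:
⌊90/13⌋ = 6, remainder 12
⌊13/12⌋ = 1, remainder 1
⌊12/1⌋ = 12, remainder 0

[6; 1, 12]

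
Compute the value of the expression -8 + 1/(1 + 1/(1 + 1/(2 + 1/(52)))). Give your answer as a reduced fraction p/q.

-1939/262

a_0 = -8: -8/1
a_1 = 1: -7/1
a_2 = 1: -15/2
a_3 = 2: -37/5
a_4 = 52: -1939/262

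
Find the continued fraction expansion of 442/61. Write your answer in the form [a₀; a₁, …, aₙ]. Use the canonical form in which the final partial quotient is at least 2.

[7; 4, 15]

Repeatedly divide and take the remainder:
442 ÷ 61 → quotient 7, remainder 15
61 ÷ 15 → quotient 4, remainder 1
15 ÷ 1 → quotient 15, remainder 0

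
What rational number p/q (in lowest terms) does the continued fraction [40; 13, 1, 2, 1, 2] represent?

6051/151

Compute successive convergents:
a_0 = 40: 40/1
a_1 = 13: 521/13
a_2 = 1: 561/14
a_3 = 2: 1643/41
a_4 = 1: 2204/55
a_5 = 2: 6051/151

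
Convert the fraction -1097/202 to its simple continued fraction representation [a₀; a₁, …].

-1097 = -6·202 + 115, so a_0 = -6
202 = 1·115 + 87, so a_1 = 1
115 = 1·87 + 28, so a_2 = 1
87 = 3·28 + 3, so a_3 = 3
28 = 9·3 + 1, so a_4 = 9
3 = 3·1 + 0, so a_5 = 3

[-6; 1, 1, 3, 9, 3]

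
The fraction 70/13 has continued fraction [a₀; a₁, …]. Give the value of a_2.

⌊70/13⌋ = 5, remainder 5
⌊13/5⌋ = 2, remainder 3
⌊5/3⌋ = 1, remainder 2

1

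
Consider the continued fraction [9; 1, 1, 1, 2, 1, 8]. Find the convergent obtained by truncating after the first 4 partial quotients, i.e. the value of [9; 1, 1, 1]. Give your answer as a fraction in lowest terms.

a_0 = 9: 9/1
a_1 = 1: 10/1
a_2 = 1: 19/2
a_3 = 1: 29/3

29/3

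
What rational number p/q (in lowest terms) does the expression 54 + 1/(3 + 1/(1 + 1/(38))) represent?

8409/155

a_0 = 54: 54/1
a_1 = 3: 163/3
a_2 = 1: 217/4
a_3 = 38: 8409/155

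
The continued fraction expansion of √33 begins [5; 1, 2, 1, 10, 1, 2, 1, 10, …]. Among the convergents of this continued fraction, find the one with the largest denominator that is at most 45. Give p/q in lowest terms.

a_0 = 5: 5/1  (≤ bound)
a_1 = 1: 6/1  (≤ bound)
a_2 = 2: 17/3  (≤ bound)
a_3 = 1: 23/4  (≤ bound)
a_4 = 10: 247/43  (≤ bound)
a_5 = 1: 270/47  (> 45, stop)

247/43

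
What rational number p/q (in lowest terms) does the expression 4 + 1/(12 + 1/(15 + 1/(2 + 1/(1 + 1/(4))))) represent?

Build up convergents one term at a time:
a_0 = 4: 4/1
a_1 = 12: 49/12
a_2 = 15: 739/181
a_3 = 2: 1527/374
a_4 = 1: 2266/555
a_5 = 4: 10591/2594

10591/2594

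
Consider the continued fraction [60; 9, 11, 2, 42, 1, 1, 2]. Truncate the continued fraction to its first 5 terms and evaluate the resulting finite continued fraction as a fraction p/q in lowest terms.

Build up convergents one term at a time:
a_0 = 60: 60/1
a_1 = 9: 541/9
a_2 = 11: 6011/100
a_3 = 2: 12563/209
a_4 = 42: 533657/8878

533657/8878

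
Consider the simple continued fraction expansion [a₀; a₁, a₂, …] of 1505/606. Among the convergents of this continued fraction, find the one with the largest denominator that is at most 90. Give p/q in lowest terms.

List convergents until the denominator exceeds the bound:
a_0 = 2: 2/1  (≤ bound)
a_1 = 2: 5/2  (≤ bound)
a_2 = 14: 72/29  (≤ bound)
a_3 = 1: 77/31  (≤ bound)
a_4 = 1: 149/60  (≤ bound)
a_5 = 1: 226/91  (> 90, stop)

149/60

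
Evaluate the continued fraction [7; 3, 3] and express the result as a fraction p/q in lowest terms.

73/10

Collapse the nested fraction from the inside out:
Start with 3.
3 + 1/(3/1) = 3 + 1/3 = 10/3
7 + 1/(10/3) = 7 + 3/10 = 73/10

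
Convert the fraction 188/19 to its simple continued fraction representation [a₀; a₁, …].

[9; 1, 8, 2]

188 = 9·19 + 17, so a_0 = 9
19 = 1·17 + 2, so a_1 = 1
17 = 8·2 + 1, so a_2 = 8
2 = 2·1 + 0, so a_3 = 2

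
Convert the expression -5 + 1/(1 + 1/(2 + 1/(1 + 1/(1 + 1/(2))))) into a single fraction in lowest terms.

a_0 = -5: -5/1
a_1 = 1: -4/1
a_2 = 2: -13/3
a_3 = 1: -17/4
a_4 = 1: -30/7
a_5 = 2: -77/18

-77/18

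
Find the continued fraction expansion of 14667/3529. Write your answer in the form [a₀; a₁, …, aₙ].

14667 ÷ 3529 → quotient 4, remainder 551
3529 ÷ 551 → quotient 6, remainder 223
551 ÷ 223 → quotient 2, remainder 105
223 ÷ 105 → quotient 2, remainder 13
105 ÷ 13 → quotient 8, remainder 1
13 ÷ 1 → quotient 13, remainder 0

[4; 6, 2, 2, 8, 13]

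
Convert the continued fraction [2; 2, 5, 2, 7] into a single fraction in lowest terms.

440/179

Compute successive convergents:
a_0 = 2: 2/1
a_1 = 2: 5/2
a_2 = 5: 27/11
a_3 = 2: 59/24
a_4 = 7: 440/179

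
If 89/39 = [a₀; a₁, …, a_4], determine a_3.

1

Run the Euclidean algorithm, recording each quotient:
89 = 2·39 + 11, so a_0 = 2
39 = 3·11 + 6, so a_1 = 3
11 = 1·6 + 5, so a_2 = 1
6 = 1·5 + 1, so a_3 = 1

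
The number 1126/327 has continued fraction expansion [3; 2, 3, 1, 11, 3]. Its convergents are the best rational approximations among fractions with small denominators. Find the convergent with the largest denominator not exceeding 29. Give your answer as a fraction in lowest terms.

List convergents until the denominator exceeds the bound:
a_0 = 3: 3/1  (≤ bound)
a_1 = 2: 7/2  (≤ bound)
a_2 = 3: 24/7  (≤ bound)
a_3 = 1: 31/9  (≤ bound)
a_4 = 11: 365/106  (> 29, stop)

31/9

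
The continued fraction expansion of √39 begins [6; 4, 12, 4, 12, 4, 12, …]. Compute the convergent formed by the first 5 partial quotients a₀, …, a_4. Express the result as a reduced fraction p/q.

15294/2449

a_0 = 6: 6/1
a_1 = 4: 25/4
a_2 = 12: 306/49
a_3 = 4: 1249/200
a_4 = 12: 15294/2449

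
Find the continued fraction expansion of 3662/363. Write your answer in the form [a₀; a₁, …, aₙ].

3662 ÷ 363 → quotient 10, remainder 32
363 ÷ 32 → quotient 11, remainder 11
32 ÷ 11 → quotient 2, remainder 10
11 ÷ 10 → quotient 1, remainder 1
10 ÷ 1 → quotient 10, remainder 0

[10; 11, 2, 1, 10]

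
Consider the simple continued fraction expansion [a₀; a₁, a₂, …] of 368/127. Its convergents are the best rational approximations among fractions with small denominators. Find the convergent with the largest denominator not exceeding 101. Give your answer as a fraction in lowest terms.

113/39

a_0 = 2: 2/1  (≤ bound)
a_1 = 1: 3/1  (≤ bound)
a_2 = 8: 26/9  (≤ bound)
a_3 = 1: 29/10  (≤ bound)
a_4 = 3: 113/39  (≤ bound)
a_5 = 3: 368/127  (> 101, stop)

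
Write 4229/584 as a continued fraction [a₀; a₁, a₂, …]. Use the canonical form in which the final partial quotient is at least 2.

[7; 4, 7, 20]

Run the Euclidean algorithm, recording each quotient:
4229 = 7·584 + 141, so a_0 = 7
584 = 4·141 + 20, so a_1 = 4
141 = 7·20 + 1, so a_2 = 7
20 = 20·1 + 0, so a_3 = 20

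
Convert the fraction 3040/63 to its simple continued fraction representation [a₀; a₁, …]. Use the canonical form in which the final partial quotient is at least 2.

3040 ÷ 63 → quotient 48, remainder 16
63 ÷ 16 → quotient 3, remainder 15
16 ÷ 15 → quotient 1, remainder 1
15 ÷ 1 → quotient 15, remainder 0

[48; 3, 1, 15]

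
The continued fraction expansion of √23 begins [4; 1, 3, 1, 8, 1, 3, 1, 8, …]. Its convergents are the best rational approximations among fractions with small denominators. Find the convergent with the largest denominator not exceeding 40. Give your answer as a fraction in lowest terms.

a_0 = 4: 4/1  (≤ bound)
a_1 = 1: 5/1  (≤ bound)
a_2 = 3: 19/4  (≤ bound)
a_3 = 1: 24/5  (≤ bound)
a_4 = 8: 211/44  (> 40, stop)

24/5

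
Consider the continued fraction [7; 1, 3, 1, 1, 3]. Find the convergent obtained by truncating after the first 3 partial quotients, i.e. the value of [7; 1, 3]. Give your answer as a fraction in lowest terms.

31/4

Start with 3.
1 + 1/(3/1) = 1 + 1/3 = 4/3
7 + 1/(4/3) = 7 + 3/4 = 31/4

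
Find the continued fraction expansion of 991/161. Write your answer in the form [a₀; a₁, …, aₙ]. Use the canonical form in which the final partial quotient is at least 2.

991 = 6·161 + 25, so a_0 = 6
161 = 6·25 + 11, so a_1 = 6
25 = 2·11 + 3, so a_2 = 2
11 = 3·3 + 2, so a_3 = 3
3 = 1·2 + 1, so a_4 = 1
2 = 2·1 + 0, so a_5 = 2

[6; 6, 2, 3, 1, 2]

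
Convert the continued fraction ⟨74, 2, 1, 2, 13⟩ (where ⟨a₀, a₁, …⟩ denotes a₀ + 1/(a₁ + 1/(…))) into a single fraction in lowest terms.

Compute successive convergents:
a_0 = 74: 74/1
a_1 = 2: 149/2
a_2 = 1: 223/3
a_3 = 2: 595/8
a_4 = 13: 7958/107

7958/107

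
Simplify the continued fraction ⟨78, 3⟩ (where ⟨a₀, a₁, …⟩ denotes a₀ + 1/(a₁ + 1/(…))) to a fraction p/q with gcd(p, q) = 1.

235/3

Use the convergent recurrence hₖ = aₖ·hₖ₋₁ + hₖ₋₂ (and likewise for the denominators kₖ):
a_0 = 78: 78/1
a_1 = 3: 235/3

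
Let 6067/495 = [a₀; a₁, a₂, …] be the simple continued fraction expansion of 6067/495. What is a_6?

3

6067 = 12·495 + 127, so a_0 = 12
495 = 3·127 + 114, so a_1 = 3
127 = 1·114 + 13, so a_2 = 1
114 = 8·13 + 10, so a_3 = 8
13 = 1·10 + 3, so a_4 = 1
10 = 3·3 + 1, so a_5 = 3
3 = 3·1 + 0, so a_6 = 3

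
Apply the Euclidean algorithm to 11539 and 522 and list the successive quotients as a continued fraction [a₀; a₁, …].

⌊11539/522⌋ = 22, remainder 55
⌊522/55⌋ = 9, remainder 27
⌊55/27⌋ = 2, remainder 1
⌊27/1⌋ = 27, remainder 0

[22; 9, 2, 27]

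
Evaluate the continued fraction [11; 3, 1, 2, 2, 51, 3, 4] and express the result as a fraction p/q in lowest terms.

Compute successive convergents:
a_0 = 11: 11/1
a_1 = 3: 34/3
a_2 = 1: 45/4
a_3 = 2: 124/11
a_4 = 2: 293/26
a_5 = 51: 15067/1337
a_6 = 3: 45494/4037
a_7 = 4: 197043/17485

197043/17485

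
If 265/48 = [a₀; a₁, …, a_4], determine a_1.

265 ÷ 48 → quotient 5, remainder 25
48 ÷ 25 → quotient 1, remainder 23

1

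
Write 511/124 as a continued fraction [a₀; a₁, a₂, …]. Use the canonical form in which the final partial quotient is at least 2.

[4; 8, 3, 1, 3]

511 ÷ 124 → quotient 4, remainder 15
124 ÷ 15 → quotient 8, remainder 4
15 ÷ 4 → quotient 3, remainder 3
4 ÷ 3 → quotient 1, remainder 1
3 ÷ 1 → quotient 3, remainder 0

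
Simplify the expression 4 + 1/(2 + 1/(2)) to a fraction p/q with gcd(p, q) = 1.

a_0 = 4: 4/1
a_1 = 2: 9/2
a_2 = 2: 22/5

22/5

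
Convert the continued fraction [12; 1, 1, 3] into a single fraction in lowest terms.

88/7

Build up convergents one term at a time:
a_0 = 12: 12/1
a_1 = 1: 13/1
a_2 = 1: 25/2
a_3 = 3: 88/7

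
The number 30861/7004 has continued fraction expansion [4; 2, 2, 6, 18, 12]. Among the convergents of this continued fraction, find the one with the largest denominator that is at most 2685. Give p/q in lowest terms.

a_0 = 4: 4/1  (≤ bound)
a_1 = 2: 9/2  (≤ bound)
a_2 = 2: 22/5  (≤ bound)
a_3 = 6: 141/32  (≤ bound)
a_4 = 18: 2560/581  (≤ bound)
a_5 = 12: 30861/7004  (> 2685, stop)

2560/581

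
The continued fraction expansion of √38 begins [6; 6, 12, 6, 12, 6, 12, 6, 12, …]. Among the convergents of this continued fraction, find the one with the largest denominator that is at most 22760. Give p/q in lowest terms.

a_0 = 6: 6/1  (≤ bound)
a_1 = 6: 37/6  (≤ bound)
a_2 = 12: 450/73  (≤ bound)
a_3 = 6: 2737/444  (≤ bound)
a_4 = 12: 33294/5401  (≤ bound)
a_5 = 6: 202501/32850  (> 22760, stop)

33294/5401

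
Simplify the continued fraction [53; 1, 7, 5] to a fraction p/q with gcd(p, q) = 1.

2209/41

Collapse the nested fraction from the inside out:
Start with 5.
7 + 1/(5/1) = 7 + 1/5 = 36/5
1 + 1/(36/5) = 1 + 5/36 = 41/36
53 + 1/(41/36) = 53 + 36/41 = 2209/41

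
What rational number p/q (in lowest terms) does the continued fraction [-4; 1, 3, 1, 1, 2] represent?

-74/23

a_0 = -4: -4/1
a_1 = 1: -3/1
a_2 = 3: -13/4
a_3 = 1: -16/5
a_4 = 1: -29/9
a_5 = 2: -74/23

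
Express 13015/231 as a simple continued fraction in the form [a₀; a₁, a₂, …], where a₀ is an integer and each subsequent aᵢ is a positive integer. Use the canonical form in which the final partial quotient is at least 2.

13015 = 56·231 + 79, so a_0 = 56
231 = 2·79 + 73, so a_1 = 2
79 = 1·73 + 6, so a_2 = 1
73 = 12·6 + 1, so a_3 = 12
6 = 6·1 + 0, so a_4 = 6

[56; 2, 1, 12, 6]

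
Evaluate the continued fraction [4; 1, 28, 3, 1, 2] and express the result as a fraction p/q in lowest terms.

Compute successive convergents:
a_0 = 4: 4/1
a_1 = 1: 5/1
a_2 = 28: 144/29
a_3 = 3: 437/88
a_4 = 1: 581/117
a_5 = 2: 1599/322

1599/322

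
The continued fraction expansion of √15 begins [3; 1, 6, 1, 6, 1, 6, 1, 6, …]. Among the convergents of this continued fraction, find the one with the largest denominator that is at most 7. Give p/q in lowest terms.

27/7

a_0 = 3: 3/1  (≤ bound)
a_1 = 1: 4/1  (≤ bound)
a_2 = 6: 27/7  (≤ bound)
a_3 = 1: 31/8  (> 7, stop)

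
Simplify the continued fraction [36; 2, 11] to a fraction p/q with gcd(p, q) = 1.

839/23

a_0 = 36: 36/1
a_1 = 2: 73/2
a_2 = 11: 839/23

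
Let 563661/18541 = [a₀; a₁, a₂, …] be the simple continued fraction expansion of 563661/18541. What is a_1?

2

Apply division with remainder until the remainder is 0:
⌊563661/18541⌋ = 30, remainder 7431
⌊18541/7431⌋ = 2, remainder 3679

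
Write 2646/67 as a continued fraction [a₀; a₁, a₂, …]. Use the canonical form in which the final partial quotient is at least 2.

[39; 2, 33]

⌊2646/67⌋ = 39, remainder 33
⌊67/33⌋ = 2, remainder 1
⌊33/1⌋ = 33, remainder 0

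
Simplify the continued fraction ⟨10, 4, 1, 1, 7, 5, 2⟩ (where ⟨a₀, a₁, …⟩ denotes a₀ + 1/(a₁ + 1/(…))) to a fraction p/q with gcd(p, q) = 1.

7829/766

Use the convergent recurrence hₖ = aₖ·hₖ₋₁ + hₖ₋₂ (and likewise for the denominators kₖ):
a_0 = 10: 10/1
a_1 = 4: 41/4
a_2 = 1: 51/5
a_3 = 1: 92/9
a_4 = 7: 695/68
a_5 = 5: 3567/349
a_6 = 2: 7829/766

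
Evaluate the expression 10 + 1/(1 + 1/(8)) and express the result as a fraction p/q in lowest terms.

Start with 8.
1 + 1/(8/1) = 1 + 1/8 = 9/8
10 + 1/(9/8) = 10 + 8/9 = 98/9

98/9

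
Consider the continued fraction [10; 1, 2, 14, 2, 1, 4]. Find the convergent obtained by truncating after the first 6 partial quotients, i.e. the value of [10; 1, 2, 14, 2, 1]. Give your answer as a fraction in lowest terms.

1409/132

Start with 1.
2 + 1/(1/1) = 2 + 1/1 = 3/1
14 + 1/(3/1) = 14 + 1/3 = 43/3
2 + 1/(43/3) = 2 + 3/43 = 89/43
1 + 1/(89/43) = 1 + 43/89 = 132/89
10 + 1/(132/89) = 10 + 89/132 = 1409/132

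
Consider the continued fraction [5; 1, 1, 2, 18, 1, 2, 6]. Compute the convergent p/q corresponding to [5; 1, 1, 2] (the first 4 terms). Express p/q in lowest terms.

a_0 = 5: 5/1
a_1 = 1: 6/1
a_2 = 1: 11/2
a_3 = 2: 28/5

28/5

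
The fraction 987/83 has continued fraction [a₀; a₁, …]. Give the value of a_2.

8

987 ÷ 83 → quotient 11, remainder 74
83 ÷ 74 → quotient 1, remainder 9
74 ÷ 9 → quotient 8, remainder 2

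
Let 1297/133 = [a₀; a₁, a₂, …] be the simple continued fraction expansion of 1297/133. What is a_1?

1

Repeatedly divide and take the remainder:
⌊1297/133⌋ = 9, remainder 100
⌊133/100⌋ = 1, remainder 33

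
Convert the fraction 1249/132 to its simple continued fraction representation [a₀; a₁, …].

[9; 2, 6, 10]

Apply division with remainder until the remainder is 0:
1249 ÷ 132 → quotient 9, remainder 61
132 ÷ 61 → quotient 2, remainder 10
61 ÷ 10 → quotient 6, remainder 1
10 ÷ 1 → quotient 10, remainder 0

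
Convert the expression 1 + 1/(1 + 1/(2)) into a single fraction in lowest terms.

Compute successive convergents:
a_0 = 1: 1/1
a_1 = 1: 2/1
a_2 = 2: 5/3

5/3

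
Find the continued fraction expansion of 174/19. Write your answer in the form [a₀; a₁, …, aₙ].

⌊174/19⌋ = 9, remainder 3
⌊19/3⌋ = 6, remainder 1
⌊3/1⌋ = 3, remainder 0

[9; 6, 3]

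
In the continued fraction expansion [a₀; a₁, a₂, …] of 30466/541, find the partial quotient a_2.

⌊30466/541⌋ = 56, remainder 170
⌊541/170⌋ = 3, remainder 31
⌊170/31⌋ = 5, remainder 15

5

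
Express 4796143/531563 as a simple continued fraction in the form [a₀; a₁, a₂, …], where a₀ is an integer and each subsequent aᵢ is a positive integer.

[9; 44, 55, 7, 15, 2]

4796143 = 9·531563 + 12076, so a_0 = 9
531563 = 44·12076 + 219, so a_1 = 44
12076 = 55·219 + 31, so a_2 = 55
219 = 7·31 + 2, so a_3 = 7
31 = 15·2 + 1, so a_4 = 15
2 = 2·1 + 0, so a_5 = 2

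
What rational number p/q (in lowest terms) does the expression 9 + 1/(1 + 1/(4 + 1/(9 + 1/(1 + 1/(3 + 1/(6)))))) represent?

a_0 = 9: 9/1
a_1 = 1: 10/1
a_2 = 4: 49/5
a_3 = 9: 451/46
a_4 = 1: 500/51
a_5 = 3: 1951/199
a_6 = 6: 12206/1245

12206/1245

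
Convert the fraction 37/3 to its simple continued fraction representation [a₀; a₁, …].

Apply division with remainder until the remainder is 0:
⌊37/3⌋ = 12, remainder 1
⌊3/1⌋ = 3, remainder 0

[12; 3]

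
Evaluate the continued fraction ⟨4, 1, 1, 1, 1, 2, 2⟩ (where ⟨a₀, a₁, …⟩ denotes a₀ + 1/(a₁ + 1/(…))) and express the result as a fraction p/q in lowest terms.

143/31

a_0 = 4: 4/1
a_1 = 1: 5/1
a_2 = 1: 9/2
a_3 = 1: 14/3
a_4 = 1: 23/5
a_5 = 2: 60/13
a_6 = 2: 143/31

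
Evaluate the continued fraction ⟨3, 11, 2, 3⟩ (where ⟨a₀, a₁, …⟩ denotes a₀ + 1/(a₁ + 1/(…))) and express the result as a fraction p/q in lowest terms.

Starting at the tail and folding back:
Start with 3.
2 + 1/(3/1) = 2 + 1/3 = 7/3
11 + 1/(7/3) = 11 + 3/7 = 80/7
3 + 1/(80/7) = 3 + 7/80 = 247/80

247/80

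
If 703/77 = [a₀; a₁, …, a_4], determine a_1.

7

⌊703/77⌋ = 9, remainder 10
⌊77/10⌋ = 7, remainder 7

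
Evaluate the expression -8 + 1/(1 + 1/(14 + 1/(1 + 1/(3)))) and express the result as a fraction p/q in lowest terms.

-445/63

Use the convergent recurrence hₖ = aₖ·hₖ₋₁ + hₖ₋₂ (and likewise for the denominators kₖ):
a_0 = -8: -8/1
a_1 = 1: -7/1
a_2 = 14: -106/15
a_3 = 1: -113/16
a_4 = 3: -445/63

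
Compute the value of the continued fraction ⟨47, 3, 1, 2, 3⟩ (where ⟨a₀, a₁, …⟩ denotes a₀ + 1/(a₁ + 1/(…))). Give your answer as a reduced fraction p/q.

1749/37

Start with 3.
2 + 1/(3/1) = 2 + 1/3 = 7/3
1 + 1/(7/3) = 1 + 3/7 = 10/7
3 + 1/(10/7) = 3 + 7/10 = 37/10
47 + 1/(37/10) = 47 + 10/37 = 1749/37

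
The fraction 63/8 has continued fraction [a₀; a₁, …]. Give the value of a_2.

Run the Euclidean algorithm, recording each quotient:
63 = 7·8 + 7, so a_0 = 7
8 = 1·7 + 1, so a_1 = 1
7 = 7·1 + 0, so a_2 = 7

7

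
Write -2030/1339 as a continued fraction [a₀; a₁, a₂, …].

-2030 = -2·1339 + 648, so a_0 = -2
1339 = 2·648 + 43, so a_1 = 2
648 = 15·43 + 3, so a_2 = 15
43 = 14·3 + 1, so a_3 = 14
3 = 3·1 + 0, so a_4 = 3

[-2; 2, 15, 14, 3]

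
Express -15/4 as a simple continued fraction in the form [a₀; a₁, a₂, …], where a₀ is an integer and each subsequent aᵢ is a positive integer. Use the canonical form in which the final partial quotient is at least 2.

[-4; 4]

⌊-15/4⌋ = -4, remainder 1
⌊4/1⌋ = 4, remainder 0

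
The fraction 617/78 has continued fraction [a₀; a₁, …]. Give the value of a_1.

Run the Euclidean algorithm, recording each quotient:
⌊617/78⌋ = 7, remainder 71
⌊78/71⌋ = 1, remainder 7

1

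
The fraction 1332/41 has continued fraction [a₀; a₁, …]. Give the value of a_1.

Apply division with remainder until the remainder is 0:
1332 ÷ 41 → quotient 32, remainder 20
41 ÷ 20 → quotient 2, remainder 1

2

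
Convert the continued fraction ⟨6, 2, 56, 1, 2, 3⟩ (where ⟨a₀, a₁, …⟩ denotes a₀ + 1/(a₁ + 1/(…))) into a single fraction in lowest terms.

7431/1144

Collapse the nested fraction from the inside out:
Start with 3.
2 + 1/(3/1) = 2 + 1/3 = 7/3
1 + 1/(7/3) = 1 + 3/7 = 10/7
56 + 1/(10/7) = 56 + 7/10 = 567/10
2 + 1/(567/10) = 2 + 10/567 = 1144/567
6 + 1/(1144/567) = 6 + 567/1144 = 7431/1144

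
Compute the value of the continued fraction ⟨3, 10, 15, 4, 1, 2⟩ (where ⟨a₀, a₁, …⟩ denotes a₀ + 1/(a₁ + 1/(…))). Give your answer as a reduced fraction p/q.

a_0 = 3: 3/1
a_1 = 10: 31/10
a_2 = 15: 468/151
a_3 = 4: 1903/614
a_4 = 1: 2371/765
a_5 = 2: 6645/2144

6645/2144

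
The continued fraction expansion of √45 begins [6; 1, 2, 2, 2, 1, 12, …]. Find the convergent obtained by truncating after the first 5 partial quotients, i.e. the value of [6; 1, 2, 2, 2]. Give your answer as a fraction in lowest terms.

Start with 2.
2 + 1/(2/1) = 2 + 1/2 = 5/2
2 + 1/(5/2) = 2 + 2/5 = 12/5
1 + 1/(12/5) = 1 + 5/12 = 17/12
6 + 1/(17/12) = 6 + 12/17 = 114/17

114/17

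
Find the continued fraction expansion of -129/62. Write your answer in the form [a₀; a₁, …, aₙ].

-129 ÷ 62 → quotient -3, remainder 57
62 ÷ 57 → quotient 1, remainder 5
57 ÷ 5 → quotient 11, remainder 2
5 ÷ 2 → quotient 2, remainder 1
2 ÷ 1 → quotient 2, remainder 0

[-3; 1, 11, 2, 2]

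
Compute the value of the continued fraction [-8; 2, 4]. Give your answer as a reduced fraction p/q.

Start with 4.
2 + 1/(4/1) = 2 + 1/4 = 9/4
-8 + 1/(9/4) = -8 + 4/9 = -68/9

-68/9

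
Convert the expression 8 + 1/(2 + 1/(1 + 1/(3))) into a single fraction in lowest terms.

Compute successive convergents:
a_0 = 8: 8/1
a_1 = 2: 17/2
a_2 = 1: 25/3
a_3 = 3: 92/11

92/11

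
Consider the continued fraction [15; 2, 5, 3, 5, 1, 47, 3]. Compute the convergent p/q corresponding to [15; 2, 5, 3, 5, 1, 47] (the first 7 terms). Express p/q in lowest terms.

163427/10573

a_0 = 15: 15/1
a_1 = 2: 31/2
a_2 = 5: 170/11
a_3 = 3: 541/35
a_4 = 5: 2875/186
a_5 = 1: 3416/221
a_6 = 47: 163427/10573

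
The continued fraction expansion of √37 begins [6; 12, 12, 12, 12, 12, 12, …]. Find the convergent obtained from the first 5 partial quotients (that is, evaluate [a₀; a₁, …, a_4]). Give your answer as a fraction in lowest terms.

Build up convergents one term at a time:
a_0 = 6: 6/1
a_1 = 12: 73/12
a_2 = 12: 882/145
a_3 = 12: 10657/1752
a_4 = 12: 128766/21169

128766/21169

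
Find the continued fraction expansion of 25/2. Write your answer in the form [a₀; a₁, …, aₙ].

[12; 2]

25 = 12·2 + 1, so a_0 = 12
2 = 2·1 + 0, so a_1 = 2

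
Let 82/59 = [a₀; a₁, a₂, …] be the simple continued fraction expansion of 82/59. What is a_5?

3

Repeatedly divide and take the remainder:
⌊82/59⌋ = 1, remainder 23
⌊59/23⌋ = 2, remainder 13
⌊23/13⌋ = 1, remainder 10
⌊13/10⌋ = 1, remainder 3
⌊10/3⌋ = 3, remainder 1
⌊3/1⌋ = 3, remainder 0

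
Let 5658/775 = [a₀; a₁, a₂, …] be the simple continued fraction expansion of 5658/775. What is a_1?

5658 ÷ 775 → quotient 7, remainder 233
775 ÷ 233 → quotient 3, remainder 76

3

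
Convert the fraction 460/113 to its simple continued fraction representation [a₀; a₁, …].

Run the Euclidean algorithm, recording each quotient:
⌊460/113⌋ = 4, remainder 8
⌊113/8⌋ = 14, remainder 1
⌊8/1⌋ = 8, remainder 0

[4; 14, 8]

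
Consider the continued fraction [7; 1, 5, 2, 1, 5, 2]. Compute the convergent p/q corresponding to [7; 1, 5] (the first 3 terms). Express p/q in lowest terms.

Start with 5.
1 + 1/(5/1) = 1 + 1/5 = 6/5
7 + 1/(6/5) = 7 + 5/6 = 47/6

47/6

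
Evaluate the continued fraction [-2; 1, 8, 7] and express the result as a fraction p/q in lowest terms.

-71/64

Start with 7.
8 + 1/(7/1) = 8 + 1/7 = 57/7
1 + 1/(57/7) = 1 + 7/57 = 64/57
-2 + 1/(64/57) = -2 + 57/64 = -71/64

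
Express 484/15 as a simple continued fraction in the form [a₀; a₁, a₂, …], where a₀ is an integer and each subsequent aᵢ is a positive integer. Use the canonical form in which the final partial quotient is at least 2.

[32; 3, 1, 3]

⌊484/15⌋ = 32, remainder 4
⌊15/4⌋ = 3, remainder 3
⌊4/3⌋ = 1, remainder 1
⌊3/1⌋ = 3, remainder 0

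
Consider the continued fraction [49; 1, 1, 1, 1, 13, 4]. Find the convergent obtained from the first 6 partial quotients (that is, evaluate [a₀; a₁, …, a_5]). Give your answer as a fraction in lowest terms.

Start with 13.
1 + 1/(13/1) = 1 + 1/13 = 14/13
1 + 1/(14/13) = 1 + 13/14 = 27/14
1 + 1/(27/14) = 1 + 14/27 = 41/27
1 + 1/(41/27) = 1 + 27/41 = 68/41
49 + 1/(68/41) = 49 + 41/68 = 3373/68

3373/68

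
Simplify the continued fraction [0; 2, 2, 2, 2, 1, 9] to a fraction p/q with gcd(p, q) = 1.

Use the convergent recurrence hₖ = aₖ·hₖ₋₁ + hₖ₋₂ (and likewise for the denominators kₖ):
a_0 = 0: 0/1
a_1 = 2: 1/2
a_2 = 2: 2/5
a_3 = 2: 5/12
a_4 = 2: 12/29
a_5 = 1: 17/41
a_6 = 9: 165/398

165/398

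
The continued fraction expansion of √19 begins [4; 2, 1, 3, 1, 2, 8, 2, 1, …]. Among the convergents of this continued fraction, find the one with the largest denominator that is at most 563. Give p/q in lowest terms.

1421/326

a_0 = 4: 4/1  (≤ bound)
a_1 = 2: 9/2  (≤ bound)
a_2 = 1: 13/3  (≤ bound)
a_3 = 3: 48/11  (≤ bound)
a_4 = 1: 61/14  (≤ bound)
a_5 = 2: 170/39  (≤ bound)
a_6 = 8: 1421/326  (≤ bound)
a_7 = 2: 3012/691  (> 563, stop)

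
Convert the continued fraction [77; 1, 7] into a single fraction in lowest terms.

Build up convergents one term at a time:
a_0 = 77: 77/1
a_1 = 1: 78/1
a_2 = 7: 623/8

623/8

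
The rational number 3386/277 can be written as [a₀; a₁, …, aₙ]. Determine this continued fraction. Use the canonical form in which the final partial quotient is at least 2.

[12; 4, 2, 7, 4]

3386 ÷ 277 → quotient 12, remainder 62
277 ÷ 62 → quotient 4, remainder 29
62 ÷ 29 → quotient 2, remainder 4
29 ÷ 4 → quotient 7, remainder 1
4 ÷ 1 → quotient 4, remainder 0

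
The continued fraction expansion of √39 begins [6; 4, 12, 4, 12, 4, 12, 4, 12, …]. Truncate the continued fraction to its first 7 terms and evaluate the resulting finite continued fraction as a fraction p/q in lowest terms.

Start with 12.
4 + 1/(12/1) = 4 + 1/12 = 49/12
12 + 1/(49/12) = 12 + 12/49 = 600/49
4 + 1/(600/49) = 4 + 49/600 = 2449/600
12 + 1/(2449/600) = 12 + 600/2449 = 29988/2449
4 + 1/(29988/2449) = 4 + 2449/29988 = 122401/29988
6 + 1/(122401/29988) = 6 + 29988/122401 = 764394/122401

764394/122401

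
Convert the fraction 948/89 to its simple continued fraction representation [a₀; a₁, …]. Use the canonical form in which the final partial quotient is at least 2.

948 = 10·89 + 58, so a_0 = 10
89 = 1·58 + 31, so a_1 = 1
58 = 1·31 + 27, so a_2 = 1
31 = 1·27 + 4, so a_3 = 1
27 = 6·4 + 3, so a_4 = 6
4 = 1·3 + 1, so a_5 = 1
3 = 3·1 + 0, so a_6 = 3

[10; 1, 1, 1, 6, 1, 3]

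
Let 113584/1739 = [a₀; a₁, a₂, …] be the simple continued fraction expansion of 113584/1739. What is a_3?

Run the Euclidean algorithm, recording each quotient:
113584 ÷ 1739 → quotient 65, remainder 549
1739 ÷ 549 → quotient 3, remainder 92
549 ÷ 92 → quotient 5, remainder 89
92 ÷ 89 → quotient 1, remainder 3

1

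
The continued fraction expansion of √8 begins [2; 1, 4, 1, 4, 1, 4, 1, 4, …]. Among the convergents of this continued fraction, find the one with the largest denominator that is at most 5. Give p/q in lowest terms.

14/5

a_0 = 2: 2/1  (≤ bound)
a_1 = 1: 3/1  (≤ bound)
a_2 = 4: 14/5  (≤ bound)
a_3 = 1: 17/6  (> 5, stop)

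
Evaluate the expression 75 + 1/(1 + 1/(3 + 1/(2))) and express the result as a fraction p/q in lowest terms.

682/9

Collapse the nested fraction from the inside out:
Start with 2.
3 + 1/(2/1) = 3 + 1/2 = 7/2
1 + 1/(7/2) = 1 + 2/7 = 9/7
75 + 1/(9/7) = 75 + 7/9 = 682/9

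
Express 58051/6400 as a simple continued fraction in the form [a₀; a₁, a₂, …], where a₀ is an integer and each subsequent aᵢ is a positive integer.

[9; 14, 5, 4, 10, 2]

58051 ÷ 6400 → quotient 9, remainder 451
6400 ÷ 451 → quotient 14, remainder 86
451 ÷ 86 → quotient 5, remainder 21
86 ÷ 21 → quotient 4, remainder 2
21 ÷ 2 → quotient 10, remainder 1
2 ÷ 1 → quotient 2, remainder 0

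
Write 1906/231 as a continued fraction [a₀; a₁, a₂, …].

Run the Euclidean algorithm, recording each quotient:
1906 ÷ 231 → quotient 8, remainder 58
231 ÷ 58 → quotient 3, remainder 57
58 ÷ 57 → quotient 1, remainder 1
57 ÷ 1 → quotient 57, remainder 0

[8; 3, 1, 57]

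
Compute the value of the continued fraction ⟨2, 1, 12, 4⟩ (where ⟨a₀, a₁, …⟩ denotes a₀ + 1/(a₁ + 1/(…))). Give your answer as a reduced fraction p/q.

155/53

Build up convergents one term at a time:
a_0 = 2: 2/1
a_1 = 1: 3/1
a_2 = 12: 38/13
a_3 = 4: 155/53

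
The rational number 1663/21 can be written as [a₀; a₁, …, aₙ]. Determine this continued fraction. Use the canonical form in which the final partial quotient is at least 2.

Repeatedly divide and take the remainder:
1663 = 79·21 + 4, so a_0 = 79
21 = 5·4 + 1, so a_1 = 5
4 = 4·1 + 0, so a_2 = 4

[79; 5, 4]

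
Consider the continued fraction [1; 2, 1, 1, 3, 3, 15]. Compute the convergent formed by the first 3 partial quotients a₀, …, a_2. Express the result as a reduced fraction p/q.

4/3

Start with 1.
2 + 1/(1/1) = 2 + 1/1 = 3/1
1 + 1/(3/1) = 1 + 1/3 = 4/3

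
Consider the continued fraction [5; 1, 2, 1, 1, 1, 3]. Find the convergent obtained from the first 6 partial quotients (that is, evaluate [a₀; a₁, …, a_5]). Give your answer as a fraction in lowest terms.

63/11

a_0 = 5: 5/1
a_1 = 1: 6/1
a_2 = 2: 17/3
a_3 = 1: 23/4
a_4 = 1: 40/7
a_5 = 1: 63/11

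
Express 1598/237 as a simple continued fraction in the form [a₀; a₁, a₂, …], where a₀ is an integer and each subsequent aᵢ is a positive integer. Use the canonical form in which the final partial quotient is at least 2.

[6; 1, 2, 1, 7, 1, 2, 2]

Run the Euclidean algorithm, recording each quotient:
1598 = 6·237 + 176, so a_0 = 6
237 = 1·176 + 61, so a_1 = 1
176 = 2·61 + 54, so a_2 = 2
61 = 1·54 + 7, so a_3 = 1
54 = 7·7 + 5, so a_4 = 7
7 = 1·5 + 2, so a_5 = 1
5 = 2·2 + 1, so a_6 = 2
2 = 2·1 + 0, so a_7 = 2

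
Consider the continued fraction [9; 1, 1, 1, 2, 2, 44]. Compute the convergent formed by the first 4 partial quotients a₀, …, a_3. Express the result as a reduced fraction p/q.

Start with 1.
1 + 1/(1/1) = 1 + 1/1 = 2/1
1 + 1/(2/1) = 1 + 1/2 = 3/2
9 + 1/(3/2) = 9 + 2/3 = 29/3

29/3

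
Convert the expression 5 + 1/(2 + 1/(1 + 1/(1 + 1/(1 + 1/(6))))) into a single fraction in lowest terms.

285/53

Build up convergents one term at a time:
a_0 = 5: 5/1
a_1 = 2: 11/2
a_2 = 1: 16/3
a_3 = 1: 27/5
a_4 = 1: 43/8
a_5 = 6: 285/53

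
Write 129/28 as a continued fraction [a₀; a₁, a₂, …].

[4; 1, 1, 1, 1, 5]

⌊129/28⌋ = 4, remainder 17
⌊28/17⌋ = 1, remainder 11
⌊17/11⌋ = 1, remainder 6
⌊11/6⌋ = 1, remainder 5
⌊6/5⌋ = 1, remainder 1
⌊5/1⌋ = 5, remainder 0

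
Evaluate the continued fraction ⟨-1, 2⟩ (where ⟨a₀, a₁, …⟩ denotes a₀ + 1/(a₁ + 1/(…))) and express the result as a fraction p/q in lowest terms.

a_0 = -1: -1/1
a_1 = 2: -1/2

-1/2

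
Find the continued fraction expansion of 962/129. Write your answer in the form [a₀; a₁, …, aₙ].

Apply division with remainder until the remainder is 0:
⌊962/129⌋ = 7, remainder 59
⌊129/59⌋ = 2, remainder 11
⌊59/11⌋ = 5, remainder 4
⌊11/4⌋ = 2, remainder 3
⌊4/3⌋ = 1, remainder 1
⌊3/1⌋ = 3, remainder 0

[7; 2, 5, 2, 1, 3]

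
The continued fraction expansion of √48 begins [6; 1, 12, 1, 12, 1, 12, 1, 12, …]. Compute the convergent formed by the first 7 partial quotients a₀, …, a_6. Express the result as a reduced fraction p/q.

17466/2521

a_0 = 6: 6/1
a_1 = 1: 7/1
a_2 = 12: 90/13
a_3 = 1: 97/14
a_4 = 12: 1254/181
a_5 = 1: 1351/195
a_6 = 12: 17466/2521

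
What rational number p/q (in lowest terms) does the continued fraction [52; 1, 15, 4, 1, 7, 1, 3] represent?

146692/2771

Start with 3.
1 + 1/(3/1) = 1 + 1/3 = 4/3
7 + 1/(4/3) = 7 + 3/4 = 31/4
1 + 1/(31/4) = 1 + 4/31 = 35/31
4 + 1/(35/31) = 4 + 31/35 = 171/35
15 + 1/(171/35) = 15 + 35/171 = 2600/171
1 + 1/(2600/171) = 1 + 171/2600 = 2771/2600
52 + 1/(2771/2600) = 52 + 2600/2771 = 146692/2771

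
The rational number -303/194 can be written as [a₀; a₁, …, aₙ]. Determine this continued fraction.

-303 ÷ 194 → quotient -2, remainder 85
194 ÷ 85 → quotient 2, remainder 24
85 ÷ 24 → quotient 3, remainder 13
24 ÷ 13 → quotient 1, remainder 11
13 ÷ 11 → quotient 1, remainder 2
11 ÷ 2 → quotient 5, remainder 1
2 ÷ 1 → quotient 2, remainder 0

[-2; 2, 3, 1, 1, 5, 2]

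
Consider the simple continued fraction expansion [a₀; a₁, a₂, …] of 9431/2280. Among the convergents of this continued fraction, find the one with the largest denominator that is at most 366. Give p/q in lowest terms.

a_0 = 4: 4/1  (≤ bound)
a_1 = 7: 29/7  (≤ bound)
a_2 = 3: 91/22  (≤ bound)
a_3 = 51: 4670/1129  (> 366, stop)

91/22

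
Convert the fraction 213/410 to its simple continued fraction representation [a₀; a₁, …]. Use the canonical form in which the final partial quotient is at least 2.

[0; 1, 1, 12, 3, 5]

Repeatedly divide and take the remainder:
213 ÷ 410 → quotient 0, remainder 213
410 ÷ 213 → quotient 1, remainder 197
213 ÷ 197 → quotient 1, remainder 16
197 ÷ 16 → quotient 12, remainder 5
16 ÷ 5 → quotient 3, remainder 1
5 ÷ 1 → quotient 5, remainder 0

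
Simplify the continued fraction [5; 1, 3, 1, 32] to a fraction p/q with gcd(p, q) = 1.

951/164

Start with 32.
1 + 1/(32/1) = 1 + 1/32 = 33/32
3 + 1/(33/32) = 3 + 32/33 = 131/33
1 + 1/(131/33) = 1 + 33/131 = 164/131
5 + 1/(164/131) = 5 + 131/164 = 951/164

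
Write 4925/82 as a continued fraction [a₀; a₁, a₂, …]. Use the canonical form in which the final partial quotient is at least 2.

[60; 16, 2, 2]

Repeatedly divide and take the remainder:
4925 ÷ 82 → quotient 60, remainder 5
82 ÷ 5 → quotient 16, remainder 2
5 ÷ 2 → quotient 2, remainder 1
2 ÷ 1 → quotient 2, remainder 0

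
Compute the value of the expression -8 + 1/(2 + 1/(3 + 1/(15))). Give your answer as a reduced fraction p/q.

-810/107

a_0 = -8: -8/1
a_1 = 2: -15/2
a_2 = 3: -53/7
a_3 = 15: -810/107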